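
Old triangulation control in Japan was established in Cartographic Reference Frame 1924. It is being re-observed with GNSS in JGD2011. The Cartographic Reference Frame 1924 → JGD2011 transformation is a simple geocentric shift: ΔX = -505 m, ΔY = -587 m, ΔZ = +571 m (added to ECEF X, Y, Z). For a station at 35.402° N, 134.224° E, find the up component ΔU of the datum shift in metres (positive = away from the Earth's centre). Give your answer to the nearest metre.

ΔU = 275 m

At φ = 35.402°, λ = 134.224°: sin φ = 0.579310, cos φ = 0.815108, sin λ = 0.716619, cos λ = -0.697465.
ΔU = cos φ cos λ·ΔX + cos φ sin λ·ΔY + sin φ·ΔZ = (0.815108)(-0.697465)(-505) + (0.815108)(0.716619)(-587) + (0.579310)(571) = 275.00 m.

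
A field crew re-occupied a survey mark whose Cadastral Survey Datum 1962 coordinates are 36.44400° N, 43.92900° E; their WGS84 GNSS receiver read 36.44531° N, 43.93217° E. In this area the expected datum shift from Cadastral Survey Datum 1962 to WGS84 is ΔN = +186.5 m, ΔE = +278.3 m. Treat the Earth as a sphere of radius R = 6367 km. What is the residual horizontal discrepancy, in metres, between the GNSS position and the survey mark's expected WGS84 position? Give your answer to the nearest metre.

41 m

Observed coordinate differences: Δφ = +0.00131°, Δλ = +0.00317°.
Converting to metres (1° lat = 111125 m, cos φ = 0.804438): observed ΔN = 145.6 m, observed ΔE = 283.4 m.
Subtracting the expected shift leaves a residual of 145.6 − (186.5) = -40.9 m north and 283.4 − (278.3) = 5.1 m east.
Residual distance = √((-40.9)² + 5.1²) = 41.2 m.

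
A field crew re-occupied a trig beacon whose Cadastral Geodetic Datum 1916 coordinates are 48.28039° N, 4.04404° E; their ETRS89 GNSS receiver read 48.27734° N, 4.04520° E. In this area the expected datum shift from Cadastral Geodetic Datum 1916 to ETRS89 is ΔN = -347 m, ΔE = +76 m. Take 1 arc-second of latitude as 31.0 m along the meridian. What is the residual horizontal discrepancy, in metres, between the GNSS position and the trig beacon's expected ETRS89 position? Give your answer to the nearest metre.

Observed coordinate differences: Δφ = -0.00305°, Δλ = +0.00116°.
Converting to metres (1° lat = 111600 m, cos φ = 0.665486): observed ΔN = -340.4 m, observed ΔE = 86.2 m.
Subtracting the expected shift leaves a residual of -340.4 − (-347) = 6.6 m north and 86.2 − (76) = 10.2 m east.
Residual distance = √(6.6² + 10.2²) = 12.1 m.

12 m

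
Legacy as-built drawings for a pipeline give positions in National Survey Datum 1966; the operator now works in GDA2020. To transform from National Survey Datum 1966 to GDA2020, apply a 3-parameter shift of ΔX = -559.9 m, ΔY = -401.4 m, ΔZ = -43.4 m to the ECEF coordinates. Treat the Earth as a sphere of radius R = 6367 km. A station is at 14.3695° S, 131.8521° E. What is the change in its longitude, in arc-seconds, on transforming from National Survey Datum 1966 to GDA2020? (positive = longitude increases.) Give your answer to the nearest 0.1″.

Δλ = 22.9″

sin φ = -0.248174, cos φ = 0.968715, sin λ = 0.744870, cos λ = -0.667210.
East component: ΔE = −sin λ·ΔX + cos λ·ΔY = −(0.744870)(-559.9) + (-0.667210)(-401.4) = 684.87 m.
1° of latitude spans πR/180 = 111125 m; at latitude φ, 1° of longitude spans that × cos φ = 107648.6 m, so Δλ = 684.87 / 107648.6 × 3600 = 22.904″.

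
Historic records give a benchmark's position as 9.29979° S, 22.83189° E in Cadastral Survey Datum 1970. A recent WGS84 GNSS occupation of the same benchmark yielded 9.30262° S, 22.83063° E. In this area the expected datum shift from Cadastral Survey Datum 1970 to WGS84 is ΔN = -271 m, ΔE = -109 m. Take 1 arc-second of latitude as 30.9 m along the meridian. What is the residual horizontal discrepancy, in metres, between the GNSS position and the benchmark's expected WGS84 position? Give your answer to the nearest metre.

53 m

Observed coordinate differences: Δφ = -0.00283°, Δλ = -0.00126°.
Converting to metres (1° lat = 111240 m, cos φ = 0.986856): observed ΔN = -314.8 m, observed ΔE = -138.3 m.
Subtracting the expected shift leaves a residual of -314.8 − (-271) = -43.8 m north and -138.3 − (-109) = -29.3 m east.
Residual distance = √((-43.8)² + (-29.3)²) = 52.7 m.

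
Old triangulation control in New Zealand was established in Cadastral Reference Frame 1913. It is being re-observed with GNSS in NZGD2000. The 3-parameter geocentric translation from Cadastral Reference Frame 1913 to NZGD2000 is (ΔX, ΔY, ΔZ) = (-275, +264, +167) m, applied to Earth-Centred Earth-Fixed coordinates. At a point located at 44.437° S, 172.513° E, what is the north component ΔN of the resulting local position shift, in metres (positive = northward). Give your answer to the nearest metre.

The local north axis is (−sin φ cos λ, −sin φ sin λ, cos φ), giving ΔN = 190.893 + 24.084 + 119.241 = 334.22 m.

ΔN = 334 m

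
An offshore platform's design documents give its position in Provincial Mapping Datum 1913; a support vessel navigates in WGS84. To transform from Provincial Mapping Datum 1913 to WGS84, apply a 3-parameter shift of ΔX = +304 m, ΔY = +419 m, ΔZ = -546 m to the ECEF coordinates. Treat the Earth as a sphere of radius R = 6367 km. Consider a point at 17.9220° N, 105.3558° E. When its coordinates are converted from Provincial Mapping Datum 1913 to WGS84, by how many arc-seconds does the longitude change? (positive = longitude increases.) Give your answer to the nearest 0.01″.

Δλ = -13.76″

sin φ = 0.307722, cos φ = 0.951476, sin λ = 0.964300, cos λ = -0.264812.
East component: ΔE = −sin λ·ΔX + cos λ·ΔY = −(0.964300)(304) + (-0.264812)(419) = -404.10 m.
1° of latitude spans πR/180 = 111125 m; at latitude φ, 1° of longitude spans that × cos φ = 105732.9 m, so Δλ = -404.10 / 105732.9 × 3600 = -13.759″.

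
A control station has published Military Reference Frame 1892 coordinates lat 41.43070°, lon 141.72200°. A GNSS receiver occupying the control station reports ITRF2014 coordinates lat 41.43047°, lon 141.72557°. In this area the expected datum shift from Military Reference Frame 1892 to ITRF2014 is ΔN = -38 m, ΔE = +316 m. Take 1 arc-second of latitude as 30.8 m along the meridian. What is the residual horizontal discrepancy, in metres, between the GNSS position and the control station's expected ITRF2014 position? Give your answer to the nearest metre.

Observed coordinate differences: Δφ = -0.00023°, Δλ = +0.00357°.
Converting to metres (1° lat = 110880 m, cos φ = 0.749757): observed ΔN = -25.5 m, observed ΔE = 296.8 m.
Subtracting the expected shift leaves a residual of -25.5 − (-38) = 12.5 m north and 296.8 − (316) = -19.2 m east.
Residual distance = √(12.5² + (-19.2)²) = 22.9 m.

23 m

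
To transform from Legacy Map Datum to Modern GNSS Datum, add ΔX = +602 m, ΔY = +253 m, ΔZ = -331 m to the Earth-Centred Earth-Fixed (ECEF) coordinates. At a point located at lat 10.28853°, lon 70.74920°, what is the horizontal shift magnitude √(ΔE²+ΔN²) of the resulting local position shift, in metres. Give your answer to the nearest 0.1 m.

631.0 m

The local east axis at (φ, λ) is (−sin λ, cos λ, 0), so ΔE = −sin(70.74920°)·602 + cos(70.74920°)·253 = -484.92 m.
The local north axis is (−sin φ cos λ, −sin φ sin λ, cos φ), giving ΔN = -35.450 − 42.660 − 325.678 = -403.79 m.
Horizontal magnitude = √(ΔE² + ΔN²) = √((-484.92)² + (-403.79)²) = 631.03 m.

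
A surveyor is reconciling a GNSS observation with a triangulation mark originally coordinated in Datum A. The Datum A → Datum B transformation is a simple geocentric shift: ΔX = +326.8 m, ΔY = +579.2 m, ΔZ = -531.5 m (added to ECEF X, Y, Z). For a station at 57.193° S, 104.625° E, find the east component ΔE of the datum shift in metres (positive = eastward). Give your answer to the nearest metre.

At φ = -57.193°, λ = 104.625°: sin φ = -0.840500, cos φ = 0.541811, sin λ = 0.967599, cos λ = -0.252492.
ΔE = −sin λ·ΔX + cos λ·ΔY = −(0.967599)·(326.8) + (-0.252492)·(579.2) = -462.45 m.

ΔE = -462 m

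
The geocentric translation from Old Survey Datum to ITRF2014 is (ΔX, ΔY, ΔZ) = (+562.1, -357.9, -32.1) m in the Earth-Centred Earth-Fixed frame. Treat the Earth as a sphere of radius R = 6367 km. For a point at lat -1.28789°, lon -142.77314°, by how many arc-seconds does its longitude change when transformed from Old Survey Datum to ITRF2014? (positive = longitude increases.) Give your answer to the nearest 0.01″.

Δλ = 20.25″

sin φ = -0.022476, cos φ = 0.999747, sin λ = -0.604972, cos λ = -0.796246.
East component: ΔE = −sin λ·ΔX + cos λ·ΔY = −(-0.604972)(562.1) + (-0.796246)(-357.9) = 625.03 m.
1° of latitude spans πR/180 = 111125 m; at latitude φ, 1° of longitude spans that × cos φ = 111097.0 m, so Δλ = 625.03 / 111097.0 × 3600 = 20.254″.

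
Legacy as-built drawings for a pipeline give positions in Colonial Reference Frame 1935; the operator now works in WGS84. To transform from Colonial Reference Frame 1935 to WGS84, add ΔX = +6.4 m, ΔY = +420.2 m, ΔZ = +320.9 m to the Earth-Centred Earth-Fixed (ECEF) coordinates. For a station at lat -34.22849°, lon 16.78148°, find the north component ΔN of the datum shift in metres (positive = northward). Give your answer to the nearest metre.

At φ = -34.22849°, λ = 16.78148°: sin φ = -0.562495, cos φ = 0.826801, sin λ = 0.288722, cos λ = 0.957413.
ΔN = −sin φ cos λ·ΔX − sin φ sin λ·ΔY + cos φ·ΔZ = −(-0.562495)(0.957413)(6.4) − (-0.562495)(0.288722)(420.2) + (0.826801)(320.9) = 337.01 m.

ΔN = 337 m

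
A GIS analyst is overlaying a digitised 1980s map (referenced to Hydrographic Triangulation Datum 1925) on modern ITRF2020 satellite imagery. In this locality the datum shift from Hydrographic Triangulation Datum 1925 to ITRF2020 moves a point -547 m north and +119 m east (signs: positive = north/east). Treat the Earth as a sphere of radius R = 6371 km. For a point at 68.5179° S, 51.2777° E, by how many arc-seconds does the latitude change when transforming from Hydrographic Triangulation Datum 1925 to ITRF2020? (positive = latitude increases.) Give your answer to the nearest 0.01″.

Δφ = -17.71″

On a sphere of radius R, 1 rad of latitude = R, so Δφ = ΔN / R = -547.0 / 6371000 = -8.5858e-05 rad = -17.709″.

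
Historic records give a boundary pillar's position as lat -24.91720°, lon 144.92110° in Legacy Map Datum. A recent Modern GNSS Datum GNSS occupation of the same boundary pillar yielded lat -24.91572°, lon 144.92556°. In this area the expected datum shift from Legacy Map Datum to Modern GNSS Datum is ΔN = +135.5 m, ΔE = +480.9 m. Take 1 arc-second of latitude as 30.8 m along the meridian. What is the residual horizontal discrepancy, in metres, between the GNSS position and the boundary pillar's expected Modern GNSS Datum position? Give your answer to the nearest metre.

Observed coordinate differences: Δφ = +0.00148°, Δλ = +0.00446°.
Converting to metres (1° lat = 110880 m, cos φ = 0.906918): observed ΔN = 164.1 m, observed ΔE = 448.5 m.
Subtracting the expected shift leaves a residual of 164.1 − (135.5) = 28.6 m north and 448.5 − (480.9) = -32.4 m east.
Residual distance = √(28.6² + (-32.4)²) = 43.2 m.

43 m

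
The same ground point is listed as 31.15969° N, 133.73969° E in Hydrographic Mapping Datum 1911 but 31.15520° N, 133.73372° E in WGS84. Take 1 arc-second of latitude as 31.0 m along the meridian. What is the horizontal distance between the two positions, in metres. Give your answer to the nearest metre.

759 m

Δφ = 31.15520° − 31.15969° = -0.00449°; Δλ = 133.73372° − 133.73969° = -0.00597°.
1° of latitude = 3600 × 31.00 = 111600 m.
ΔN = Δφ × 111600 = -501.1 m; ΔE = Δλ × 111600 × cos(31.15969°) = -0.00597 × 111600 × 0.855729 = -570.1 m.
Distance = √(ΔE² + ΔN²) = √((-570.1)² + (-501.1)²) = 759.0 m.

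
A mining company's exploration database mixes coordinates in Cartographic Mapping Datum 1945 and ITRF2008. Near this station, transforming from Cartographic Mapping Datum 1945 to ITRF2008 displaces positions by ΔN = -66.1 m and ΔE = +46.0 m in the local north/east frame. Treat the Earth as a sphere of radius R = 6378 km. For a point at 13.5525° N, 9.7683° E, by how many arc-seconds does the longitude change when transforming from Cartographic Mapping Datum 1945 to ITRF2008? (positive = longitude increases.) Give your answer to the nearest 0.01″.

At latitude 13.5525°, cos φ = 0.972156.
One radian of longitude at latitude φ spans R cos φ, so Δλ = ΔE / (R cos φ) = 46.0 / (6378000 × 0.972156) = 7.4189e-06 rad = 1.530″.

Δλ = 1.53″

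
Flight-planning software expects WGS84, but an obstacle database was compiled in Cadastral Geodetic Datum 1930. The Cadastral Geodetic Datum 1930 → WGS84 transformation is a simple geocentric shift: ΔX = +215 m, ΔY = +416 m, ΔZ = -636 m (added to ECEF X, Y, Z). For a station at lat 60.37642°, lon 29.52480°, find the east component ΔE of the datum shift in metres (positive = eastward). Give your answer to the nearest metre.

ΔE = 256 m

The local east axis at (φ, λ) is (−sin λ, cos λ, 0), so ΔE = −sin(29.52480°)·215 + cos(29.52480°)·416 = 256.03 m.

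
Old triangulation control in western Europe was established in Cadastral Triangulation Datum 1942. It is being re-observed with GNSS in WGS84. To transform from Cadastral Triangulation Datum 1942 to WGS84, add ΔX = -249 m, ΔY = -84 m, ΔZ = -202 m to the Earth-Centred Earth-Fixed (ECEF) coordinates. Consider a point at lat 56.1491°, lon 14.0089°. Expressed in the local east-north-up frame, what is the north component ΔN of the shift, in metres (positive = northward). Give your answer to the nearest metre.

The local north axis is (−sin φ cos λ, −sin φ sin λ, cos φ), giving ΔN = 200.642 + 16.887 − 112.521 = 105.01 m.

ΔN = 105 m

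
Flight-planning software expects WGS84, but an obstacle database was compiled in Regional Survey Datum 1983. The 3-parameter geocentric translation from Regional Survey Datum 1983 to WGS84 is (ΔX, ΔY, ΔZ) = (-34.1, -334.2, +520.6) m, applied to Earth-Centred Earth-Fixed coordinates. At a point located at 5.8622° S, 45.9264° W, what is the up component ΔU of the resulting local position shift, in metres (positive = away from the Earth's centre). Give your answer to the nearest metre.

The local up (radial) axis is (cos φ cos λ, cos φ sin λ, sin φ), giving ΔU = -23.595 + 238.849 − 53.172 = 162.08 m.

ΔU = 162 m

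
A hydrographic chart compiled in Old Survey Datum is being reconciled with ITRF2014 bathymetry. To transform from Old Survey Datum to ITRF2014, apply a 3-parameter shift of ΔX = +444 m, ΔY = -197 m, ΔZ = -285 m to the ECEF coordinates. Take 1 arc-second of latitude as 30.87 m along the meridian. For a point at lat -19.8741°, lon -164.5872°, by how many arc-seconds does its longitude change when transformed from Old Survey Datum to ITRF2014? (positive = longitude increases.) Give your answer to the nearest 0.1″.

Δλ = 10.6″

sin φ = -0.339954, cos φ = 0.940442, sin λ = -0.265771, cos λ = -0.964036.
East component: ΔE = −sin λ·ΔX + cos λ·ΔY = −(-0.265771)(444) + (-0.964036)(-197) = 307.92 m.
1° of latitude spans 3600 × 30.87 = 111132 m; at latitude φ, 1° of longitude spans that × cos φ = 104513.2 m, so Δλ = 307.92 / 104513.2 × 3600 = 10.606″.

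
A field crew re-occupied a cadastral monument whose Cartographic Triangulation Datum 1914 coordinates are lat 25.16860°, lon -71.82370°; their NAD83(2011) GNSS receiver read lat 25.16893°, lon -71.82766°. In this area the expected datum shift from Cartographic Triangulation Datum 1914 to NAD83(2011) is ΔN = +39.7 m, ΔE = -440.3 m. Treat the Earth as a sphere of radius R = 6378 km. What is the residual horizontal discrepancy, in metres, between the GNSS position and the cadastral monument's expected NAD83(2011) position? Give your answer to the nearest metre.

41 m

Observed coordinate differences: Δφ = +0.00033°, Δλ = -0.00396°.
Converting to metres (1° lat = 111317 m, cos φ = 0.905060): observed ΔN = 36.7 m, observed ΔE = -399.0 m.
Subtracting the expected shift leaves a residual of 36.7 − (39.7) = -3.0 m north and -399.0 − (-440.3) = 41.3 m east.
Residual distance = √((-3.0)² + 41.3²) = 41.4 m.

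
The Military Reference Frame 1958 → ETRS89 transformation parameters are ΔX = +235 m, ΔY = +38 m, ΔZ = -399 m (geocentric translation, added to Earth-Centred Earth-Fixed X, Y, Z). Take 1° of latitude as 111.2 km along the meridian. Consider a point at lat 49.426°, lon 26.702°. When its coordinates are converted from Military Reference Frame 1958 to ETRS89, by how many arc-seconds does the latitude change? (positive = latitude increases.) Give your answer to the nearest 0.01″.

Δφ = -13.98″

sin φ = 0.759567, cos φ = 0.650430, sin λ = 0.449350, cos λ = 0.893356.
North component: ΔN = −sin φ cos λ·ΔX − sin φ sin λ·ΔY + cos φ·ΔZ = −(0.759567)(0.893356)(235) − (0.759567)(0.449350)(38) + (0.650430)(-399) = -431.95 m.
1° of latitude spans 111200 m, so Δφ = -431.95 / 111200 × 3600 = -13.984″.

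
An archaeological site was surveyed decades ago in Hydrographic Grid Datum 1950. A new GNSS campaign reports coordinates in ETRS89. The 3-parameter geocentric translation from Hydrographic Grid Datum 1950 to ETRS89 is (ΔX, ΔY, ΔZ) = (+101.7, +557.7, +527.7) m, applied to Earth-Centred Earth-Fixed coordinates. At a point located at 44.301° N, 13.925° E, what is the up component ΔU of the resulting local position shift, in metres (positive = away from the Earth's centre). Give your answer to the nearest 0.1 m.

The local up (radial) axis is (cos φ cos λ, cos φ sin λ, sin φ), giving ΔU = 70.646 + 96.052 + 368.560 = 535.26 m.

ΔU = 535.3 m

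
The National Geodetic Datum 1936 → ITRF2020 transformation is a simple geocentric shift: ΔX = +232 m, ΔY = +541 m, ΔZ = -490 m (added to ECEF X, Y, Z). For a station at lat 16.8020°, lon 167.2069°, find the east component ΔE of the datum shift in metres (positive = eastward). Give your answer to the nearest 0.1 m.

At φ = 16.8020°, λ = 167.2069°: sin φ = 0.289065, cos φ = 0.957309, sin λ = 0.221431, cos λ = -0.975176.
ΔE = −sin λ·ΔX + cos λ·ΔY = −(0.221431)·(232) + (-0.975176)·(541) = -578.94 m.

ΔE = -578.9 m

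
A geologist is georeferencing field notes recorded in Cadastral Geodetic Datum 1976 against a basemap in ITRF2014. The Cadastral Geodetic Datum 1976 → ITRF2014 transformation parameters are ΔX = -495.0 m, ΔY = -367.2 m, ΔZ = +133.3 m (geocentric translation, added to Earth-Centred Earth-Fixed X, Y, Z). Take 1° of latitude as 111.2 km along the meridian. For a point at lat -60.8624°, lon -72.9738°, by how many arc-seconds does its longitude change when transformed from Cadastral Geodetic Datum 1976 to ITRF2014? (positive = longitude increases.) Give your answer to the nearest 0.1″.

Δλ = -38.6″

sin φ = -0.873453, cos φ = 0.486909, sin λ = -0.956171, cos λ = 0.292809.
East component: ΔE = −sin λ·ΔX + cos λ·ΔY = −(-0.956171)(-495.0) + (0.292809)(-367.2) = -580.82 m.
1° of latitude spans 111200 m; at latitude φ, 1° of longitude spans that × cos φ = 54144.2 m, so Δλ = -580.82 / 54144.2 × 3600 = -38.618″.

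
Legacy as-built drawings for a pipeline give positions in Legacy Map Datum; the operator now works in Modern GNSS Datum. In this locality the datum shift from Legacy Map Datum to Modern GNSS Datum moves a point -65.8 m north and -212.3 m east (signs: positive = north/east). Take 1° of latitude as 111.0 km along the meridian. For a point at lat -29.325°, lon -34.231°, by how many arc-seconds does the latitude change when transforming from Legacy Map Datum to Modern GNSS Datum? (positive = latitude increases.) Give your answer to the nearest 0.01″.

Δφ = -2.13″

1° of latitude = 111.0 km, so Δφ = -65.8 / 111000 = -0.0005928° = -2.134″.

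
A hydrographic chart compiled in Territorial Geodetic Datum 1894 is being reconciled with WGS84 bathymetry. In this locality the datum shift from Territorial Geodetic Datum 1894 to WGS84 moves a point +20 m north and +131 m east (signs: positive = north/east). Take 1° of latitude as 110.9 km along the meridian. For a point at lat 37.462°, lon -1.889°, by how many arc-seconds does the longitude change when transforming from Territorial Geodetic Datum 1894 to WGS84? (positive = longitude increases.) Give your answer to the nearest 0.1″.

Δλ = 5.4″

At latitude 37.462°, cos φ = 0.793757.
1° of longitude at this latitude = 110.9 × cos φ = 88.03 km, so Δλ = 131.0 / 88027.6 = 0.0014882° = 5.357″.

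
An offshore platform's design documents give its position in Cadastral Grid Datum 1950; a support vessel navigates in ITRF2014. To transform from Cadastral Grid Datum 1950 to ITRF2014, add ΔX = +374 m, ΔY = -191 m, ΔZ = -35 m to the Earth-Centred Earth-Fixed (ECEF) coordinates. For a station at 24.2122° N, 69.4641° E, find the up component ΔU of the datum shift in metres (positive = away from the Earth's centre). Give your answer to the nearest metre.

At φ = 24.2122°, λ = 69.4641°: sin φ = 0.410117, cos φ = 0.912033, sin λ = 0.936453, cos λ = 0.350794.
ΔU = cos φ cos λ·ΔX + cos φ sin λ·ΔY + sin φ·ΔZ = (0.912033)(0.350794)(374) + (0.912033)(0.936453)(-191) + (0.410117)(-35) = -57.83 m.

ΔU = -58 m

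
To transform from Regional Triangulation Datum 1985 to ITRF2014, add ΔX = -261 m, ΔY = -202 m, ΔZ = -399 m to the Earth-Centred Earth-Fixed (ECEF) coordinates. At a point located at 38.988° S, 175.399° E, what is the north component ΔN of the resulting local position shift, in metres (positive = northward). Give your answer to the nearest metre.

The local north axis is (−sin φ cos λ, −sin φ sin λ, cos φ), giving ΔN = 163.681 − 10.195 − 310.134 = -156.65 m.

ΔN = -157 m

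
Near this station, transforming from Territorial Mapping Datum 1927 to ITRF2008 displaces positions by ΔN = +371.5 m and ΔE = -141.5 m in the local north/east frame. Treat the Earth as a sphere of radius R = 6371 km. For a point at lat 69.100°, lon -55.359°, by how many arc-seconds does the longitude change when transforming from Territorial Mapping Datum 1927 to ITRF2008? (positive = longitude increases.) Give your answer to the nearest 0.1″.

Δλ = -12.8″

At latitude 69.100°, cos φ = 0.356738.
One radian of longitude at latitude φ spans R cos φ, so Δλ = ΔE / (R cos φ) = -141.5 / (6371000 × 0.356738) = -6.2259e-05 rad = -12.842″.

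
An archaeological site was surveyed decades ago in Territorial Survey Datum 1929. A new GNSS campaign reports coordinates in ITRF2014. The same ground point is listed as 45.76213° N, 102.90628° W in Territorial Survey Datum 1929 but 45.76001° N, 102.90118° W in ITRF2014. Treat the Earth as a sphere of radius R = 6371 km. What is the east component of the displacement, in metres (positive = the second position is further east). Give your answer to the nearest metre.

ΔE = 396 m

Δφ = 45.76001° − 45.76213° = -0.00212°; Δλ = -102.90118° − -102.90628° = +0.00510°.
1° along a meridian = πR/180 = 111195 m.
ΔN = Δφ × 111195 = -235.7 m; ΔE = Δλ × 111195 × cos(45.76213°) = +0.00510 × 111195 × 0.697639 = 395.6 m.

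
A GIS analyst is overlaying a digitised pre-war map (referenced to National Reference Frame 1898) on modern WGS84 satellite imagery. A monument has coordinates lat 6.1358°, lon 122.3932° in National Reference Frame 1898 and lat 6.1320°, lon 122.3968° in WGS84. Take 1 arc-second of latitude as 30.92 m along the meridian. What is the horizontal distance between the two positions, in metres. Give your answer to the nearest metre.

Δφ = 6.1320° − 6.1358° = -0.0038°; Δλ = 122.3968° − 122.3932° = +0.0036°.
1° of latitude = 3600 × 30.92 = 111312 m.
ΔN = Δφ × 111312 = -423.0 m; ΔE = Δλ × 111312 × cos(6.1358°) = +0.0036 × 111312 × 0.994271 = 398.4 m.
Distance = √(ΔE² + ΔN²) = √(398.4² + (-423.0)²) = 581.1 m.

581 m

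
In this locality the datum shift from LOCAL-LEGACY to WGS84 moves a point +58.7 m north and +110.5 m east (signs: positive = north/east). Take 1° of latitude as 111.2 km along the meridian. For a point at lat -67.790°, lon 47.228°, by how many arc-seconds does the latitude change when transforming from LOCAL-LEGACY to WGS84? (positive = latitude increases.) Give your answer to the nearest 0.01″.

Δφ = 1.90″

1° of latitude = 111.2 km, so Δφ = 58.7 / 111200 = 0.0005279° = 1.900″.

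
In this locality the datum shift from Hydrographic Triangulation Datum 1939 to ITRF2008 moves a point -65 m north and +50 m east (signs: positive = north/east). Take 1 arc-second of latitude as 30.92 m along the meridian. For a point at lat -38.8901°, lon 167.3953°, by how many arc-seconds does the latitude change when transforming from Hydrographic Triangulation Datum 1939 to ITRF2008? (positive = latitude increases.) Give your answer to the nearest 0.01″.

1″ of latitude = 30.92 m, so Δφ = -65.0 / 30.92 = -2.102″.

Δφ = -2.10″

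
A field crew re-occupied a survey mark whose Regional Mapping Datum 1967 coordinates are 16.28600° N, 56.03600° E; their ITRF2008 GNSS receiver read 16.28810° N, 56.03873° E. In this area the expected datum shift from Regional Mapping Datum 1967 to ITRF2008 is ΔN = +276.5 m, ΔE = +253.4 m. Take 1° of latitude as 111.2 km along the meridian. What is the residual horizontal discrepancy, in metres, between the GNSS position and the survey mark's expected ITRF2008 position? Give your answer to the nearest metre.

Observed coordinate differences: Δφ = +0.00210°, Δλ = +0.00273°.
Converting to metres (1° lat = 111200 m, cos φ = 0.959874): observed ΔN = 233.5 m, observed ΔE = 291.4 m.
Subtracting the expected shift leaves a residual of 233.5 − (276.5) = -43.0 m north and 291.4 − (253.4) = 38.0 m east.
Residual distance = √((-43.0)² + 38.0²) = 57.4 m.

57 m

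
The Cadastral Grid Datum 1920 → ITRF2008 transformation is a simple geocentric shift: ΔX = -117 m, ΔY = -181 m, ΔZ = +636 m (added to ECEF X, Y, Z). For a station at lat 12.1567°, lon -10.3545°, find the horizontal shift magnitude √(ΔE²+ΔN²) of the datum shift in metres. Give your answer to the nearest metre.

669 m

At φ = 12.1567°, λ = -10.3545°: sin φ = 0.210586, cos φ = 0.977575, sin λ = -0.179738, cos λ = 0.983715.
ΔE = −sin λ·ΔX + cos λ·ΔY = −(-0.179738)·(-117) + (0.983715)·(-181) = -199.08 m.
ΔN = −sin φ cos λ·ΔX − sin φ sin λ·ΔY + cos φ·ΔZ = −(0.210586)(0.983715)(-117) − (0.210586)(-0.179738)(-181) + (0.977575)(636) = 639.12 m.
Horizontal magnitude = √(ΔE² + ΔN²) = √((-199.08)² + 639.12²) = 669.41 m.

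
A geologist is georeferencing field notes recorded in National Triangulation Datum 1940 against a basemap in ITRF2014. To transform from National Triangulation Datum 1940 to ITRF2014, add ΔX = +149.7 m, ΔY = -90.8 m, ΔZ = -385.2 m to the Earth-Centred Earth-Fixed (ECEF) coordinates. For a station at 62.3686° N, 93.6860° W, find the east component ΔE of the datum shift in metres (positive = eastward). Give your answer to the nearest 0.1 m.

The local east axis at (φ, λ) is (−sin λ, cos λ, 0), so ΔE = −sin(-93.6860°)·149.7 + cos(-93.6860°)·(-90.8) = 155.23 m.

ΔE = 155.2 m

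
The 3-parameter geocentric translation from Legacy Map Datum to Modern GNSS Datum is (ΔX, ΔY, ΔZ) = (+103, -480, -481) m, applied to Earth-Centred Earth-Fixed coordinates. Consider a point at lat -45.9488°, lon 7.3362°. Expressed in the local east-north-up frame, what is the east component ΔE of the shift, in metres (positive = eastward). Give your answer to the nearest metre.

ΔE = -489 m

At φ = -45.9488°, λ = 7.3362°: sin φ = -0.718719, cos φ = 0.695301, sin λ = 0.127691, cos λ = 0.991814.
ΔE = −sin λ·ΔX + cos λ·ΔY = −(0.127691)·(103) + (0.991814)·(-480) = -489.22 m.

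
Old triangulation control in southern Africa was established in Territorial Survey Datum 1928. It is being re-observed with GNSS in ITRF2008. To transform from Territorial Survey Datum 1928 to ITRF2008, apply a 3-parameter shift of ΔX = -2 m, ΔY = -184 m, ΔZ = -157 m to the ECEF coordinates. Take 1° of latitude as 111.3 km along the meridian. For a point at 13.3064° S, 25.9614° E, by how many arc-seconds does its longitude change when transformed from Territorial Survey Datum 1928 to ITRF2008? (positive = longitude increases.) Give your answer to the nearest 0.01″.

Δλ = -5.47″

sin φ = -0.230158, cos φ = 0.973153, sin λ = 0.437766, cos λ = 0.899089.
East component: ΔE = −sin λ·ΔX + cos λ·ΔY = −(0.437766)(-2) + (0.899089)(-184) = -164.56 m.
1° of latitude spans 111300 m; at latitude φ, 1° of longitude spans that × cos φ = 108311.9 m, so Δλ = -164.56 / 108311.9 × 3600 = -5.469″.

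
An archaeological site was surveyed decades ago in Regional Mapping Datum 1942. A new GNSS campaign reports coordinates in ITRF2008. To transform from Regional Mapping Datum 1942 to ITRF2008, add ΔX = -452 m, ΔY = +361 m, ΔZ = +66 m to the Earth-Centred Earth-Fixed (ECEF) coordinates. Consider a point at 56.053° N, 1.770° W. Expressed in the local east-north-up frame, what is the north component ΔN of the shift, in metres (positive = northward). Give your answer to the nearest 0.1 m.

The local north axis is (−sin φ cos λ, −sin φ sin λ, cos φ), giving ΔN = 374.780 + 9.250 + 36.856 = 420.89 m.

ΔN = 420.9 m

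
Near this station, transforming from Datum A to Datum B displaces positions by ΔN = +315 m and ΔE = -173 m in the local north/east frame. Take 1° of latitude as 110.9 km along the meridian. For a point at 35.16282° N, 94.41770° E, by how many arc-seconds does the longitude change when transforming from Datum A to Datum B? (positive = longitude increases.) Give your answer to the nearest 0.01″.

Δλ = -6.87″

At latitude 35.16282°, cos φ = 0.817519.
1° of longitude at this latitude = 110.9 × cos φ = 90.66 km, so Δλ = -173.0 / 90662.8 = -0.0019082° = -6.869″.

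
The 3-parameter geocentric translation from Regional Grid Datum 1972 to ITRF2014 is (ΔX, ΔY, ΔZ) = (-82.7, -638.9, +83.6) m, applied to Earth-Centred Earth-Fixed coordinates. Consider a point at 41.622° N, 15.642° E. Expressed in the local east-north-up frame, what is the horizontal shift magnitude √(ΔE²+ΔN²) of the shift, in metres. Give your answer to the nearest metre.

636 m

At φ = 41.622°, λ = 15.642°: sin φ = 0.664213, cos φ = 0.747543, sin λ = 0.269626, cos λ = 0.962965.
ΔE = −sin λ·ΔX + cos λ·ΔY = −(0.269626)·(-82.7) + (0.962965)·(-638.9) = -592.94 m.
ΔN = −sin φ cos λ·ΔX − sin φ sin λ·ΔY + cos φ·ΔZ = −(0.664213)(0.962965)(-82.7) − (0.664213)(0.269626)(-638.9) + (0.747543)(83.6) = 229.81 m.
Horizontal magnitude = √(ΔE² + ΔN²) = √((-592.94)² + 229.81²) = 635.92 m.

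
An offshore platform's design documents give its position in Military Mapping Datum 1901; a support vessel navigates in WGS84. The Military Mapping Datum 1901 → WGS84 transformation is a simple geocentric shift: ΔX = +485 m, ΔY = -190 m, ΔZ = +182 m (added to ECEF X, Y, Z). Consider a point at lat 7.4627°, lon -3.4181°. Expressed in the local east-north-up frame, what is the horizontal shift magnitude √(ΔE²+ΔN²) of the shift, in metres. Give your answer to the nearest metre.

The local east axis at (φ, λ) is (−sin λ, cos λ, 0), so ΔE = −sin(-3.4181°)·485 + cos(-3.4181°)·(-190) = -160.75 m.
The local north axis is (−sin φ cos λ, −sin φ sin λ, cos φ), giving ΔN = -62.880 − 1.471 + 180.458 = 116.11 m.
Horizontal magnitude = √(ΔE² + ΔN²) = √((-160.75)² + 116.11²) = 198.29 m.

198 m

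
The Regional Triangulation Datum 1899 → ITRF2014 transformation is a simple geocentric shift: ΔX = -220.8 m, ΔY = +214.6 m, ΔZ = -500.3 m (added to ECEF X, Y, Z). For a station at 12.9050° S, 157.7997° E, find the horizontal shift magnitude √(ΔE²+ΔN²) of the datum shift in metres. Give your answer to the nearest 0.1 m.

The local east axis at (φ, λ) is (−sin λ, cos λ, 0), so ΔE = −sin(157.7997°)·(-220.8) + cos(157.7997°)·214.6 = -115.26 m.
The local north axis is (−sin φ cos λ, −sin φ sin λ, cos φ), giving ΔN = 45.657 + 18.109 − 487.663 = -423.90 m.
Horizontal magnitude = √(ΔE² + ΔN²) = √((-115.26)² + (-423.90)²) = 439.29 m.

439.3 m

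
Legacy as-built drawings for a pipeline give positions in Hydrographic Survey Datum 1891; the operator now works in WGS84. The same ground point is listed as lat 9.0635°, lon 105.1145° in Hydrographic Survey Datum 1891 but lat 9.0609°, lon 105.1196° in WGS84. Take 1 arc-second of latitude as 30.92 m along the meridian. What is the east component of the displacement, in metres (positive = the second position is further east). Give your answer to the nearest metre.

Δφ = 9.0609° − 9.0635° = -0.0026°; Δλ = 105.1196° − 105.1145° = +0.0051°.
1° of latitude = 3600 × 30.92 = 111312 m.
ΔN = Δφ × 111312 = -289.4 m; ΔE = Δλ × 111312 × cos(9.0635°) = +0.0051 × 111312 × 0.987514 = 560.6 m.

ΔE = 561 m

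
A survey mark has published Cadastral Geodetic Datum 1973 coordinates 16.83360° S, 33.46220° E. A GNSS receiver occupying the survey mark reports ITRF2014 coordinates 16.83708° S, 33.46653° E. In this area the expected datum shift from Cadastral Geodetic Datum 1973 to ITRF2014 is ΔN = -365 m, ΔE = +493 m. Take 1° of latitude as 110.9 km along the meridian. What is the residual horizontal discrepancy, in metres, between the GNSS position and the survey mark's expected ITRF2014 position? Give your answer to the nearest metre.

39 m

Observed coordinate differences: Δφ = -0.00348°, Δλ = +0.00433°.
Converting to metres (1° lat = 110900 m, cos φ = 0.957150): observed ΔN = -385.9 m, observed ΔE = 459.6 m.
Subtracting the expected shift leaves a residual of -385.9 − (-365) = -20.9 m north and 459.6 − (493) = -33.4 m east.
Residual distance = √((-20.9)² + (-33.4)²) = 39.4 m.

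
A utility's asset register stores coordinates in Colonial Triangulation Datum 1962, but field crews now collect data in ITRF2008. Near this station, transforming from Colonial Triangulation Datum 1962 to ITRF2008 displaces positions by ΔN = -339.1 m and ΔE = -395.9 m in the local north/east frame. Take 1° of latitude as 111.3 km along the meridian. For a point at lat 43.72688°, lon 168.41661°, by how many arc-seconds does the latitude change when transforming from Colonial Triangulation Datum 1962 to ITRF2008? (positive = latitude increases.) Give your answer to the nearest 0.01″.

1° of latitude = 111.3 km, so Δφ = -339.1 / 111300 = -0.0030467° = -10.968″.

Δφ = -10.97″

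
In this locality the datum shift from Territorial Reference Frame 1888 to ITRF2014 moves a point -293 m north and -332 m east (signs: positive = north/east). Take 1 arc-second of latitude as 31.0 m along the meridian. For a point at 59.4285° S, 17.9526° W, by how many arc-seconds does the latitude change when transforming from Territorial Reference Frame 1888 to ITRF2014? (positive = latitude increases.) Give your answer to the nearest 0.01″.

Δφ = -9.45″

1″ of latitude = 31.00 m, so Δφ = -293.0 / 31.00 = -9.452″.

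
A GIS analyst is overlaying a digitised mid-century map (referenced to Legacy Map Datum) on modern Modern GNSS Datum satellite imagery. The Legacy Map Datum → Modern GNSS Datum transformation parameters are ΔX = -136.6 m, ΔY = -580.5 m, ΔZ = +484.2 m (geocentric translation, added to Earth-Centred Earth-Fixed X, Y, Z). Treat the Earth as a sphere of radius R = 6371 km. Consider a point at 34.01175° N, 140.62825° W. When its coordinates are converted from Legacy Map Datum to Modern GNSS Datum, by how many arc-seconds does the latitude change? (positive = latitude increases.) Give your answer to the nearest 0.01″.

sin φ = 0.559363, cos φ = 0.828923, sin λ = -0.634349, cos λ = -0.773046.
North component: ΔN = −sin φ cos λ·ΔX − sin φ sin λ·ΔY + cos φ·ΔZ = −(0.559363)(-0.773046)(-136.6) − (0.559363)(-0.634349)(-580.5) + (0.828923)(484.2) = 136.32 m.
1° of latitude spans πR/180 = 111195 m, so Δφ = 136.32 / 111195 × 3600 = 4.413″.

Δφ = 4.41″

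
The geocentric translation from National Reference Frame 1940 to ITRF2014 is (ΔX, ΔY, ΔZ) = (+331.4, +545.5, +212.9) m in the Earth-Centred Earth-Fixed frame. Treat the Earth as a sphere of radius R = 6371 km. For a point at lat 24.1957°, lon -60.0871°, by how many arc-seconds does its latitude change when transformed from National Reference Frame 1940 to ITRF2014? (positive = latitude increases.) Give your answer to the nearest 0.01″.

sin φ = 0.409855, cos φ = 0.912151, sin λ = -0.866784, cos λ = 0.498683.
North component: ΔN = −sin φ cos λ·ΔX − sin φ sin λ·ΔY + cos φ·ΔZ = −(0.409855)(0.498683)(331.4) − (0.409855)(-0.866784)(545.5) + (0.912151)(212.9) = 320.25 m.
1° of latitude spans πR/180 = 111195 m, so Δφ = 320.25 / 111195 × 3600 = 10.368″.

Δφ = 10.37″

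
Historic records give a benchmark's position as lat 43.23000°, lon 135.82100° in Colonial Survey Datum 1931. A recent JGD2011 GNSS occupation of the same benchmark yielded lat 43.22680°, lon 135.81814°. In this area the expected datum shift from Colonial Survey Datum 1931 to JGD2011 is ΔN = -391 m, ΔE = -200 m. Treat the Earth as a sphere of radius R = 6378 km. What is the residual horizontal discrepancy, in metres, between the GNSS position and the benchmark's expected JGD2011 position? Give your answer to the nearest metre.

Observed coordinate differences: Δφ = -0.00320°, Δλ = -0.00286°.
Converting to metres (1° lat = 111317 m, cos φ = 0.728610): observed ΔN = -356.2 m, observed ΔE = -232.0 m.
Subtracting the expected shift leaves a residual of -356.2 − (-391) = 34.8 m north and -232.0 − (-200) = -32.0 m east.
Residual distance = √(34.8² + (-32.0)²) = 47.2 m.

47 m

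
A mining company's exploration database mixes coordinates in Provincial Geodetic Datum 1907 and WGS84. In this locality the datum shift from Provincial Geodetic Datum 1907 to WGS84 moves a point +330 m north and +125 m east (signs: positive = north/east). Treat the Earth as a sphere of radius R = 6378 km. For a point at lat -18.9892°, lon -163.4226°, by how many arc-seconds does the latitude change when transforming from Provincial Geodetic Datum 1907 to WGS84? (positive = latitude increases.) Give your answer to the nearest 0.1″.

On a sphere of radius R, 1 rad of latitude = R, so Δφ = ΔN / R = 330.0 / 6378000 = 5.1740e-05 rad = 10.672″.

Δφ = 10.7″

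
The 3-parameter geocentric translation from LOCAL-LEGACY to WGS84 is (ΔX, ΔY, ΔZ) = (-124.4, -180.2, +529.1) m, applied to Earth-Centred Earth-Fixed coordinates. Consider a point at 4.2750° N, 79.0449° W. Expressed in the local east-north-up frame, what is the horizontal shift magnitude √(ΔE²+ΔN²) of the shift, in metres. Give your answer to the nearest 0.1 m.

539.4 m

At φ = 4.2750°, λ = -79.0449°: sin φ = 0.074544, cos φ = 0.997218, sin λ = -0.981776, cos λ = 0.190040.
ΔE = −sin λ·ΔX + cos λ·ΔY = −(-0.981776)·(-124.4) + (0.190040)·(-180.2) = -156.38 m.
ΔN = −sin φ cos λ·ΔX − sin φ sin λ·ΔY + cos φ·ΔZ = −(0.074544)(0.190040)(-124.4) − (0.074544)(-0.981776)(-180.2) + (0.997218)(529.1) = 516.20 m.
Horizontal magnitude = √(ΔE² + ΔN²) = √((-156.38)² + 516.20²) = 539.37 m.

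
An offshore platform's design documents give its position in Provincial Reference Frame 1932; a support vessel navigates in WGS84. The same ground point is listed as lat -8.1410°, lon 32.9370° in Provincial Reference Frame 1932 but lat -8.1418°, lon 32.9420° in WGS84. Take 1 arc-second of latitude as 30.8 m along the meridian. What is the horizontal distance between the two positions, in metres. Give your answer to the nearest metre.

Δφ = -8.1418° − -8.1410° = -0.0008°; Δλ = 32.9420° − 32.9370° = +0.0050°.
1° of latitude = 3600 × 30.80 = 110880 m.
ΔN = Δφ × 110880 = -88.7 m; ΔE = Δλ × 110880 × cos(-8.1410°) = +0.0050 × 110880 × 0.989923 = 548.8 m.
Distance = √(ΔE² + ΔN²) = √(548.8² + (-88.7)²) = 555.9 m.

556 m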